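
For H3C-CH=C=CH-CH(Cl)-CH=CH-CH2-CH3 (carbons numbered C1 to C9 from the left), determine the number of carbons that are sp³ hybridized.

4

C1: sp3 ✓
C2: sp2
C3: sp
C4: sp2
C5: sp3 ✓
C6: sp2
C7: sp2
C8: sp3 ✓
C9: sp3 ✓
C1, C5, C8, C9 → 4 sp3 carbons.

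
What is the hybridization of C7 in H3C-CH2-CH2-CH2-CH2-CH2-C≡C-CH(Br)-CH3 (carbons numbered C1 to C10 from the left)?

sp

C7 carries 2 σ bonds, plus two π bonds, giving a steric number of 2, so it is sp.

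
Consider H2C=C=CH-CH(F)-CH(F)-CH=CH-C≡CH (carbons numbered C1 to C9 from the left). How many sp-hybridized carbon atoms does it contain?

C1: sp2
C2: sp ✓
C3: sp2
C4: sp3
C5: sp3
C6: sp2
C7: sp2
C8: sp ✓
C9: sp ✓
C2, C8, C9 → 3 sp carbons.

3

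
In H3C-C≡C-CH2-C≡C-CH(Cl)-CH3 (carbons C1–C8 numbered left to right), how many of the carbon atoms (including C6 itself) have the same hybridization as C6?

4

C6 is sp (two π bonds).
C1: sp3
C2: sp ✓
C3: sp ✓
C4: sp3
C5: sp ✓
C6: sp ✓
C7: sp3
C8: sp3
4 carbons are sp.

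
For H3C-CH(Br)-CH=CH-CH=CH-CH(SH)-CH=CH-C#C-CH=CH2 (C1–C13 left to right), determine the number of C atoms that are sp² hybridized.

8

C1: sp3
C2: sp3
C3: sp2 ✓
C4: sp2 ✓
C5: sp2 ✓
C6: sp2 ✓
C7: sp3
C8: sp2 ✓
C9: sp2 ✓
C10: sp
C11: sp
C12: sp2 ✓
C13: sp2 ✓
C3, C4, C5, C6, C8, C9, C12, C13 → 8 sp2 carbons.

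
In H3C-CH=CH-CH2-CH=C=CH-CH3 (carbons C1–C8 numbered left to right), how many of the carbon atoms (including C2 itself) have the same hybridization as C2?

C2 is sp2 (one π bond).
C1: sp3
C2: sp2 ✓
C3: sp2 ✓
C4: sp3
C5: sp2 ✓
C6: sp
C7: sp2 ✓
C8: sp3
4 carbons are sp2.

4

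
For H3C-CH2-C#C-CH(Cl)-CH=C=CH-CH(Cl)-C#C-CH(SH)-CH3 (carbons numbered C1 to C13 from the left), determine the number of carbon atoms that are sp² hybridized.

C1: sp3
C2: sp3
C3: sp
C4: sp
C5: sp3
C6: sp2 ✓
C7: sp
C8: sp2 ✓
C9: sp3
C10: sp
C11: sp
C12: sp3
C13: sp3
C6, C8 → 2 sp2 carbons.

2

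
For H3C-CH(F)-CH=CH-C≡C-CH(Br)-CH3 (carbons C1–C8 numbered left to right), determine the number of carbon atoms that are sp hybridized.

2

C1: sp3
C2: sp3
C3: sp2
C4: sp2
C5: sp ✓
C6: sp ✓
C7: sp3
C8: sp3
C5, C6 → 2 sp carbons.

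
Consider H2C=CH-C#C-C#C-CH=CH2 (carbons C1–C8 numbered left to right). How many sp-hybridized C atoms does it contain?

C1: sp2
C2: sp2
C3: sp ✓
C4: sp ✓
C5: sp ✓
C6: sp ✓
C7: sp2
C8: sp2
C3, C4, C5, C6 → 4 sp carbons.

4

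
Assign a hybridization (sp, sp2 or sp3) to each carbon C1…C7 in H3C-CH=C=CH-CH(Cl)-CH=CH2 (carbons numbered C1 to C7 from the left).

C1 — 4 σ bonds. Steric number 4, so sp3.
C2 has 3 σ bonds, plus one π bond: steric number 3 → sp2.
C3: 2 σ bonds, plus two π bonds — 2 electron domains, sp.
C4: 3 σ bonds, plus one π bond — 3 electron domains, sp2.
C5: 4 σ bonds; 4 regions of electron density → sp3.
C6 — 3 σ bonds, plus one π bond. Steric number 3, so sp2.
C7 (3 σ bonds, plus one π bond) has steric number 3: sp2.

C1 sp3, C2 sp2, C3 sp, C4 sp2, C5 sp3, C6 sp2, C7 sp2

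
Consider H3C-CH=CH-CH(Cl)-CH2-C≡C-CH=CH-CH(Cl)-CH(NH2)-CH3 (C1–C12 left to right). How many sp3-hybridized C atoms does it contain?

6

C1: sp3 ✓
C2: sp2
C3: sp2
C4: sp3 ✓
C5: sp3 ✓
C6: sp
C7: sp
C8: sp2
C9: sp2
C10: sp3 ✓
C11: sp3 ✓
C12: sp3 ✓
C1, C4, C5, C10, C11, C12 → 6 sp3 carbons.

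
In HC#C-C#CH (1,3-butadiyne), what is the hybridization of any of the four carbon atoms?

Every carbon is part of a C≡C triple bond: two σ regions → sp.

sp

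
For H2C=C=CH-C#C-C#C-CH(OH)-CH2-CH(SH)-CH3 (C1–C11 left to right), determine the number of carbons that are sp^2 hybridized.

C1: sp2 ✓
C2: sp
C3: sp2 ✓
C4: sp
C5: sp
C6: sp
C7: sp
C8: sp3
C9: sp3
C10: sp3
C11: sp3
C1, C3 → 2 sp2 carbons.

2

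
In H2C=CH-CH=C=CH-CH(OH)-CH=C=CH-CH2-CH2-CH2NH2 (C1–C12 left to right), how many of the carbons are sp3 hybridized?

C1: sp2
C2: sp2
C3: sp2
C4: sp
C5: sp2
C6: sp3 ✓
C7: sp2
C8: sp
C9: sp2
C10: sp3 ✓
C11: sp3 ✓
C12: sp3 ✓
C6, C10, C11, C12 → 4 sp3 carbons.

4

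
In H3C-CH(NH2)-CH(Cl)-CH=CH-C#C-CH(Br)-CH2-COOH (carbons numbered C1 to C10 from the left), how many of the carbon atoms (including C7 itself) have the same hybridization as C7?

2

C7 is sp (two π bonds).
C1: sp3
C2: sp3
C3: sp3
C4: sp2
C5: sp2
C6: sp ✓
C7: sp ✓
C8: sp3
C9: sp3
C10: sp2
2 carbons are sp.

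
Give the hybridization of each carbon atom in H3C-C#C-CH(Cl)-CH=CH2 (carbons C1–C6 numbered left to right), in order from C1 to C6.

C1 carries 4 σ bonds, giving a steric number of 4, so it is sp3.
C2: 2 σ bonds, plus two π bonds; 2 regions of electron density → sp.
C3 (2 σ bonds, plus two π bonds) has steric number 2: sp.
C4 has 4 σ bonds: steric number 4 → sp3.
C5 has 3 σ bonds, plus one π bond: steric number 3 → sp2.
C6: 3 σ bonds, plus one π bond; 3 regions of electron density → sp2.

C1 sp3, C2 sp, C3 sp, C4 sp3, C5 sp2, C6 sp2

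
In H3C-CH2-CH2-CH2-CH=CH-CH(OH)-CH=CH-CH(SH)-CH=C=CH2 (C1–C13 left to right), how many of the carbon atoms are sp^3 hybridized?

C1: sp3 ✓
C2: sp3 ✓
C3: sp3 ✓
C4: sp3 ✓
C5: sp2
C6: sp2
C7: sp3 ✓
C8: sp2
C9: sp2
C10: sp3 ✓
C11: sp2
C12: sp
C13: sp2
C1, C2, C3, C4, C7, C10 → 6 sp3 carbons.

6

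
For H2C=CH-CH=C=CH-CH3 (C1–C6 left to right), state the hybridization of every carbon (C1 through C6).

C1 sp2, C2 sp2, C3 sp2, C4 sp, C5 sp2, C6 sp3

C1: 3 σ bonds, plus one π bond — 3 electron domains, sp2.
C2 — 3 σ bonds, plus one π bond. Steric number 3, so sp2.
C3 — 3 σ bonds, plus one π bond. Steric number 3, so sp2.
C4 is sp: 2 σ bonds, plus two π bonds, 2 electron-density regions.
C5 has 3 σ bonds, plus one π bond: steric number 3 → sp2.
C6 carries 4 σ bonds, giving a steric number of 4, so it is sp3.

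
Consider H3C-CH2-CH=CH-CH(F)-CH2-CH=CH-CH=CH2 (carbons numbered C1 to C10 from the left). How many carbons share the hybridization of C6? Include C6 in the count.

4

C6 is sp3 (only σ bonds).
C1: sp3 ✓
C2: sp3 ✓
C3: sp2
C4: sp2
C5: sp3 ✓
C6: sp3 ✓
C7: sp2
C8: sp2
C9: sp2
C10: sp2
4 carbons are sp3.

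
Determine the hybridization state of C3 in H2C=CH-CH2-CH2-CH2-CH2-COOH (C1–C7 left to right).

sp³

C3 is sp3: 4 σ bonds, 4 electron-density regions.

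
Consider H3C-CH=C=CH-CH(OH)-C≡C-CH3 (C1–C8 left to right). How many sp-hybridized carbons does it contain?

3

C1: sp3
C2: sp2
C3: sp ✓
C4: sp2
C5: sp3
C6: sp ✓
C7: sp ✓
C8: sp3
C3, C6, C7 → 3 sp carbons.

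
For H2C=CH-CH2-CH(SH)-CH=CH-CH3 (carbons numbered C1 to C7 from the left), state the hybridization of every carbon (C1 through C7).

C1 — 3 σ bonds, plus one π bond. Steric number 3, so sp2.
C2: 3 σ bonds, plus one π bond; 3 regions of electron density → sp2.
C3 (4 σ bonds) has steric number 4: sp3.
C4 — 4 σ bonds. Steric number 4, so sp3.
C5 carries 3 σ bonds, plus one π bond, giving a steric number of 3, so it is sp2.
C6 is sp2: 3 σ bonds, plus one π bond, 3 electron-density regions.
C7 carries 4 σ bonds, giving a steric number of 4, so it is sp3.

C1 sp2, C2 sp2, C3 sp3, C4 sp3, C5 sp2, C6 sp2, C7 sp3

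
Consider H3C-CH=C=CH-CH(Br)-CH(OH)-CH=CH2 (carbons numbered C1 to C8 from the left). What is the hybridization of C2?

C2 has 3 σ bonds, plus one π bond: steric number 3 → sp2.

sp²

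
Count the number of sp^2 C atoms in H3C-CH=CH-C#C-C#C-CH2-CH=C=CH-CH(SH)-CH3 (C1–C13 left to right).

C1: sp3
C2: sp2 ✓
C3: sp2 ✓
C4: sp
C5: sp
C6: sp
C7: sp
C8: sp3
C9: sp2 ✓
C10: sp
C11: sp2 ✓
C12: sp3
C13: sp3
C2, C3, C9, C11 → 4 sp2 carbons.

4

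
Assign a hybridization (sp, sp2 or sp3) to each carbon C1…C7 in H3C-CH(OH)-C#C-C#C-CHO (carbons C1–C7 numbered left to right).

C1 sp3, C2 sp3, C3 sp, C4 sp, C5 sp, C6 sp, C7 sp2

C1 is sp3: 4 σ bonds, 4 electron-density regions.
C2: 4 σ bonds — 4 electron domains, sp3.
C3: 2 σ bonds, plus two π bonds; 2 regions of electron density → sp.
C4 carries 2 σ bonds, plus two π bonds, giving a steric number of 2, so it is sp.
C5: 2 σ bonds, plus two π bonds; 2 regions of electron density → sp.
C6 is sp: 2 σ bonds, plus two π bonds, 2 electron-density regions.
C7: 3 σ bonds, plus one π bond; 3 regions of electron density → sp2.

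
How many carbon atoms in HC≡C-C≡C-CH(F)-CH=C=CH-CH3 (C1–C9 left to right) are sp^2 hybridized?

C1: sp
C2: sp
C3: sp
C4: sp
C5: sp3
C6: sp2 ✓
C7: sp
C8: sp2 ✓
C9: sp3
C6, C8 → 2 sp2 carbons.

2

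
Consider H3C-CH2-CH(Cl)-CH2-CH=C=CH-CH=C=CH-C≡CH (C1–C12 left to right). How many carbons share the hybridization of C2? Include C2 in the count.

C2 is sp3 (only σ bonds).
C1: sp3 ✓
C2: sp3 ✓
C3: sp3 ✓
C4: sp3 ✓
C5: sp2
C6: sp
C7: sp2
C8: sp2
C9: sp
C10: sp2
C11: sp
C12: sp
4 carbons are sp3.

4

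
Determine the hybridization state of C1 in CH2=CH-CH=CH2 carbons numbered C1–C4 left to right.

C1 — 3 σ bonds, plus one π bond. Steric number 3, so sp2.

sp²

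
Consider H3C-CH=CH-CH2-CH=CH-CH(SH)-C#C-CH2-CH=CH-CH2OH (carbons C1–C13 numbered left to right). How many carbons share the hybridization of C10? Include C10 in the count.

C10 is sp3 (only σ bonds).
C1: sp3 ✓
C2: sp2
C3: sp2
C4: sp3 ✓
C5: sp2
C6: sp2
C7: sp3 ✓
C8: sp
C9: sp
C10: sp3 ✓
C11: sp2
C12: sp2
C13: sp3 ✓
5 carbons are sp3.

5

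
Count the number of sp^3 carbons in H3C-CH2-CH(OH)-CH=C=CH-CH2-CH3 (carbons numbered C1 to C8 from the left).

5

C1: sp3 ✓
C2: sp3 ✓
C3: sp3 ✓
C4: sp2
C5: sp
C6: sp2
C7: sp3 ✓
C8: sp3 ✓
C1, C2, C3, C7, C8 → 5 sp3 carbons.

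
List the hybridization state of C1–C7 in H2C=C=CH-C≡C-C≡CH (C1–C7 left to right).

C1 sp2, C2 sp, C3 sp2, C4 sp, C5 sp, C6 sp, C7 sp

C1 — 3 σ bonds, plus one π bond. Steric number 3, so sp2.
C2: 2 σ bonds, plus two π bonds — 2 electron domains, sp.
C3 — 3 σ bonds, plus one π bond. Steric number 3, so sp2.
C4: 2 σ bonds, plus two π bonds — 2 electron domains, sp.
C5 (2 σ bonds, plus two π bonds) has steric number 2: sp.
C6 carries 2 σ bonds, plus two π bonds, giving a steric number of 2, so it is sp.
C7: 2 σ bonds, plus two π bonds — 2 electron domains, sp.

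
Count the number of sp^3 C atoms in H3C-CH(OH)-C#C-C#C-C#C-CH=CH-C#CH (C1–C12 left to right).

C1: sp3 ✓
C2: sp3 ✓
C3: sp
C4: sp
C5: sp
C6: sp
C7: sp
C8: sp
C9: sp2
C10: sp2
C11: sp
C12: sp
C1, C2 → 2 sp3 carbons.

2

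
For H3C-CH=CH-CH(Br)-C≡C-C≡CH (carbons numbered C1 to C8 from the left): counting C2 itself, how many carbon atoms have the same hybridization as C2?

C2 is sp2 (one π bond).
C1: sp3
C2: sp2 ✓
C3: sp2 ✓
C4: sp3
C5: sp
C6: sp
C7: sp
C8: sp
2 carbons are sp2.

2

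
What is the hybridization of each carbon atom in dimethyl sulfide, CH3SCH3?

sp³

Each carbon atom: 4 σ bonds — 4 electron domains, sp3.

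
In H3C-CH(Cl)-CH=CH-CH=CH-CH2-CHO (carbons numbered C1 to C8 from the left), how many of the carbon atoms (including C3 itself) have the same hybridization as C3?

C3 is sp2 (one π bond).
C1: sp3
C2: sp3
C3: sp2 ✓
C4: sp2 ✓
C5: sp2 ✓
C6: sp2 ✓
C7: sp3
C8: sp2 ✓
5 carbons are sp2.

5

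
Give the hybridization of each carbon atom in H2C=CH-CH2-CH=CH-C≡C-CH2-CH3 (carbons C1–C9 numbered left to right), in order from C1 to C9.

C1 is sp2: 3 σ bonds, plus one π bond, 3 electron-density regions.
C2: 3 σ bonds, plus one π bond — 3 electron domains, sp2.
C3 — 4 σ bonds. Steric number 4, so sp3.
C4 is sp2: 3 σ bonds, plus one π bond, 3 electron-density regions.
C5 has 3 σ bonds, plus one π bond: steric number 3 → sp2.
C6 (2 σ bonds, plus two π bonds) has steric number 2: sp.
C7 (2 σ bonds, plus two π bonds) has steric number 2: sp.
C8 (4 σ bonds) has steric number 4: sp3.
C9: 4 σ bonds; 4 regions of electron density → sp3.

C1 sp2, C2 sp2, C3 sp3, C4 sp2, C5 sp2, C6 sp, C7 sp, C8 sp3, C9 sp3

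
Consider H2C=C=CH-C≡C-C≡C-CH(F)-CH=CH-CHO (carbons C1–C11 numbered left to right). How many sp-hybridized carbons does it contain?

5

C1: sp2
C2: sp ✓
C3: sp2
C4: sp ✓
C5: sp ✓
C6: sp ✓
C7: sp ✓
C8: sp3
C9: sp2
C10: sp2
C11: sp2
C2, C4, C5, C6, C7 → 5 sp carbons.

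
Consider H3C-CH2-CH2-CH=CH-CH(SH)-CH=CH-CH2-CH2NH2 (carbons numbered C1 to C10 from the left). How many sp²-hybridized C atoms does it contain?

4

C1: sp3
C2: sp3
C3: sp3
C4: sp2 ✓
C5: sp2 ✓
C6: sp3
C7: sp2 ✓
C8: sp2 ✓
C9: sp3
C10: sp3
C4, C5, C7, C8 → 4 sp2 carbons.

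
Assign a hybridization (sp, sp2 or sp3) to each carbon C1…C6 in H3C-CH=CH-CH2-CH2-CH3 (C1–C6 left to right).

C1 sp3, C2 sp2, C3 sp2, C4 sp3, C5 sp3, C6 sp3

C1 has 4 σ bonds: steric number 4 → sp3.
C2 carries 3 σ bonds, plus one π bond, giving a steric number of 3, so it is sp2.
C3 carries 3 σ bonds, plus one π bond, giving a steric number of 3, so it is sp2.
C4 (4 σ bonds) has steric number 4: sp3.
C5: 4 σ bonds; 4 regions of electron density → sp3.
C6 is sp3: 4 σ bonds, 4 electron-density regions.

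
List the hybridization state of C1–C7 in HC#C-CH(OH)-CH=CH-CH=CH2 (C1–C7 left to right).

C1 — 2 σ bonds, plus two π bonds. Steric number 2, so sp.
C2 is sp: 2 σ bonds, plus two π bonds, 2 electron-density regions.
C3 — 4 σ bonds. Steric number 4, so sp3.
C4: 3 σ bonds, plus one π bond; 3 regions of electron density → sp2.
C5 — 3 σ bonds, plus one π bond. Steric number 3, so sp2.
C6: 3 σ bonds, plus one π bond — 3 electron domains, sp2.
C7 — 3 σ bonds, plus one π bond. Steric number 3, so sp2.

C1 sp, C2 sp, C3 sp3, C4 sp2, C5 sp2, C6 sp2, C7 sp2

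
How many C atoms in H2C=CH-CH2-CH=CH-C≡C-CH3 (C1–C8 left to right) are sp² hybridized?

C1: sp2 ✓
C2: sp2 ✓
C3: sp3
C4: sp2 ✓
C5: sp2 ✓
C6: sp
C7: sp
C8: sp3
C1, C2, C4, C5 → 4 sp2 carbons.

4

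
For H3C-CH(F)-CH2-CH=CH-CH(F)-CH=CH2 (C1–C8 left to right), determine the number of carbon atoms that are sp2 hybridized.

C1: sp3
C2: sp3
C3: sp3
C4: sp2 ✓
C5: sp2 ✓
C6: sp3
C7: sp2 ✓
C8: sp2 ✓
C4, C5, C7, C8 → 4 sp2 carbons.

4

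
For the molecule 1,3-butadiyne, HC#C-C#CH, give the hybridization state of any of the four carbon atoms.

Every carbon is part of a C≡C triple bond: two σ regions → sp.

sp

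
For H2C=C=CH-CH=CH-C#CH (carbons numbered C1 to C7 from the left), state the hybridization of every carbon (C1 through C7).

C1 sp2, C2 sp, C3 sp2, C4 sp2, C5 sp2, C6 sp, C7 sp

C1 (3 σ bonds, plus one π bond) has steric number 3: sp2.
C2 (2 σ bonds, plus two π bonds) has steric number 2: sp.
C3: 3 σ bonds, plus one π bond — 3 electron domains, sp2.
C4: 3 σ bonds, plus one π bond; 3 regions of electron density → sp2.
C5 is sp2: 3 σ bonds, plus one π bond, 3 electron-density regions.
C6 (2 σ bonds, plus two π bonds) has steric number 2: sp.
C7 (2 σ bonds, plus two π bonds) has steric number 2: sp.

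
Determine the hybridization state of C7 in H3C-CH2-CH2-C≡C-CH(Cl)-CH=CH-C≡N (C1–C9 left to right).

sp2

C7 (3 σ bonds, plus one π bond) has steric number 3: sp2.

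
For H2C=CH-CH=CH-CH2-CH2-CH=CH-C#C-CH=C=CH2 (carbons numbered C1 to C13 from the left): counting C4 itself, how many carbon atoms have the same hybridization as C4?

8

C4 is sp2 (one π bond).
C1: sp2 ✓
C2: sp2 ✓
C3: sp2 ✓
C4: sp2 ✓
C5: sp3
C6: sp3
C7: sp2 ✓
C8: sp2 ✓
C9: sp
C10: sp
C11: sp2 ✓
C12: sp
C13: sp2 ✓
8 carbons are sp2.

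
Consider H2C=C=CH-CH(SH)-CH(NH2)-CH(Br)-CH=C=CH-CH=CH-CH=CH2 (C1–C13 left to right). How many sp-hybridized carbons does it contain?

2

C1: sp2
C2: sp ✓
C3: sp2
C4: sp3
C5: sp3
C6: sp3
C7: sp2
C8: sp ✓
C9: sp2
C10: sp2
C11: sp2
C12: sp2
C13: sp2
C2, C8 → 2 sp carbons.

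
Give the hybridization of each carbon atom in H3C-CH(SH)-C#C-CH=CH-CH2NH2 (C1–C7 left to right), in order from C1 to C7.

C1 sp3, C2 sp3, C3 sp, C4 sp, C5 sp2, C6 sp2, C7 sp3

C1: 4 σ bonds — 4 electron domains, sp3.
C2 carries 4 σ bonds, giving a steric number of 4, so it is sp3.
C3 carries 2 σ bonds, plus two π bonds, giving a steric number of 2, so it is sp.
C4: 2 σ bonds, plus two π bonds — 2 electron domains, sp.
C5: 3 σ bonds, plus one π bond — 3 electron domains, sp2.
C6 has 3 σ bonds, plus one π bond: steric number 3 → sp2.
C7 is sp3: 4 σ bonds, 4 electron-density regions.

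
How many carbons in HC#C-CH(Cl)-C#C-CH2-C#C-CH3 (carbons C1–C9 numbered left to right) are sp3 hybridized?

C1: sp
C2: sp
C3: sp3 ✓
C4: sp
C5: sp
C6: sp3 ✓
C7: sp
C8: sp
C9: sp3 ✓
C3, C6, C9 → 3 sp3 carbons.

3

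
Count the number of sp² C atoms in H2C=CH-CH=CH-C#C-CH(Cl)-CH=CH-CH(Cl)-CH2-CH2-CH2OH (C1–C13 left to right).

6

C1: sp2 ✓
C2: sp2 ✓
C3: sp2 ✓
C4: sp2 ✓
C5: sp
C6: sp
C7: sp3
C8: sp2 ✓
C9: sp2 ✓
C10: sp3
C11: sp3
C12: sp3
C13: sp3
C1, C2, C3, C4, C8, C9 → 6 sp2 carbons.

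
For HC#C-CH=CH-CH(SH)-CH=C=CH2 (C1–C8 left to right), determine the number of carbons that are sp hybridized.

3

C1: sp ✓
C2: sp ✓
C3: sp2
C4: sp2
C5: sp3
C6: sp2
C7: sp ✓
C8: sp2
C1, C2, C7 → 3 sp carbons.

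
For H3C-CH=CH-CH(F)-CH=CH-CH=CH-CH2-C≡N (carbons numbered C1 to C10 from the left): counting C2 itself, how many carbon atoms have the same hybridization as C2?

6

C2 is sp2 (one π bond).
C1: sp3
C2: sp2 ✓
C3: sp2 ✓
C4: sp3
C5: sp2 ✓
C6: sp2 ✓
C7: sp2 ✓
C8: sp2 ✓
C9: sp3
C10: sp
6 carbons are sp2.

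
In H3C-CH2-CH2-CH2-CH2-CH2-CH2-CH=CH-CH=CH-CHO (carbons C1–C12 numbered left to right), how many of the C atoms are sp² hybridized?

C1: sp3
C2: sp3
C3: sp3
C4: sp3
C5: sp3
C6: sp3
C7: sp3
C8: sp2 ✓
C9: sp2 ✓
C10: sp2 ✓
C11: sp2 ✓
C12: sp2 ✓
C8, C9, C10, C11, C12 → 5 sp2 carbons.

5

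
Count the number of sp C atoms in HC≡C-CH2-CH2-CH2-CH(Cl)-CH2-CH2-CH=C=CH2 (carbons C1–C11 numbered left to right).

C1: sp ✓
C2: sp ✓
C3: sp3
C4: sp3
C5: sp3
C6: sp3
C7: sp3
C8: sp3
C9: sp2
C10: sp ✓
C11: sp2
C1, C2, C10 → 3 sp carbons.

3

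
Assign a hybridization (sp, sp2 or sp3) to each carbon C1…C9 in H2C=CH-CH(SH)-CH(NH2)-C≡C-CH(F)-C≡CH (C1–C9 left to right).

C1: 3 σ bonds, plus one π bond — 3 electron domains, sp2.
C2: 3 σ bonds, plus one π bond; 3 regions of electron density → sp2.
C3 has 4 σ bonds: steric number 4 → sp3.
C4 — 4 σ bonds. Steric number 4, so sp3.
C5 — 2 σ bonds, plus two π bonds. Steric number 2, so sp.
C6 — 2 σ bonds, plus two π bonds. Steric number 2, so sp.
C7: 4 σ bonds — 4 electron domains, sp3.
C8 is sp: 2 σ bonds, plus two π bonds, 2 electron-density regions.
C9 — 2 σ bonds, plus two π bonds. Steric number 2, so sp.

C1 sp2, C2 sp2, C3 sp3, C4 sp3, C5 sp, C6 sp, C7 sp3, C8 sp, C9 sp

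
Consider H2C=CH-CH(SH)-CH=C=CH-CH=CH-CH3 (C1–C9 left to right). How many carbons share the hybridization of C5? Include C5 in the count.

1

C5 is sp (two π bonds).
C1: sp2
C2: sp2
C3: sp3
C4: sp2
C5: sp ✓
C6: sp2
C7: sp2
C8: sp2
C9: sp3
1 carbon is sp.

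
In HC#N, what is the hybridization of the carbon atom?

sp

The carbon atom is sp: 2 σ bonds, plus two π bonds, 2 electron-density regions.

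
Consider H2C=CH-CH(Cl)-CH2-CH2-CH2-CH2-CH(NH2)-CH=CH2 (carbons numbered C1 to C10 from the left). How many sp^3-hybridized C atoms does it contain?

C1: sp2
C2: sp2
C3: sp3 ✓
C4: sp3 ✓
C5: sp3 ✓
C6: sp3 ✓
C7: sp3 ✓
C8: sp3 ✓
C9: sp2
C10: sp2
C3, C4, C5, C6, C7, C8 → 6 sp3 carbons.

6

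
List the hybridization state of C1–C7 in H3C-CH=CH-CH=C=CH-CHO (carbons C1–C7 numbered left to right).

C1 carries 4 σ bonds, giving a steric number of 4, so it is sp3.
C2 — 3 σ bonds, plus one π bond. Steric number 3, so sp2.
C3: 3 σ bonds, plus one π bond — 3 electron domains, sp2.
C4 — 3 σ bonds, plus one π bond. Steric number 3, so sp2.
C5 is sp: 2 σ bonds, plus two π bonds, 2 electron-density regions.
C6 is sp2: 3 σ bonds, plus one π bond, 3 electron-density regions.
C7 — 3 σ bonds, plus one π bond. Steric number 3, so sp2.

C1 sp3, C2 sp2, C3 sp2, C4 sp2, C5 sp, C6 sp2, C7 sp2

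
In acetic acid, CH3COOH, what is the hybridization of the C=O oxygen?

The C=O oxygen is sp2: 1 σ bond and 2 lone pairs, plus one π bond, 3 electron-density regions.

sp²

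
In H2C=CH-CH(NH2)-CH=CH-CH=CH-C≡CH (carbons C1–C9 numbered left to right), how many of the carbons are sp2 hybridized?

C1: sp2 ✓
C2: sp2 ✓
C3: sp3
C4: sp2 ✓
C5: sp2 ✓
C6: sp2 ✓
C7: sp2 ✓
C8: sp
C9: sp
C1, C2, C4, C5, C6, C7 → 6 sp2 carbons.

6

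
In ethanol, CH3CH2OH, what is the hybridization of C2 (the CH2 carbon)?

sp^3

C2 (the CH2 carbon) carries 4 σ bonds, giving a steric number of 4, so it is sp3.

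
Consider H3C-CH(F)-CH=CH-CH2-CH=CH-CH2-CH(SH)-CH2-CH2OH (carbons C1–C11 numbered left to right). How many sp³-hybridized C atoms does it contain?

7

C1: sp3 ✓
C2: sp3 ✓
C3: sp2
C4: sp2
C5: sp3 ✓
C6: sp2
C7: sp2
C8: sp3 ✓
C9: sp3 ✓
C10: sp3 ✓
C11: sp3 ✓
C1, C2, C5, C8, C9, C10, C11 → 7 sp3 carbons.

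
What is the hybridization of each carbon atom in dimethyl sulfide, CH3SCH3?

Each carbon atom: 4 σ bonds — 4 electron domains, sp3.

sp^3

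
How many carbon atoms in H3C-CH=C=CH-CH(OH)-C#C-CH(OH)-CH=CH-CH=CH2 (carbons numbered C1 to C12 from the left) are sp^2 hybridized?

6

C1: sp3
C2: sp2 ✓
C3: sp
C4: sp2 ✓
C5: sp3
C6: sp
C7: sp
C8: sp3
C9: sp2 ✓
C10: sp2 ✓
C11: sp2 ✓
C12: sp2 ✓
C2, C4, C9, C10, C11, C12 → 6 sp2 carbons.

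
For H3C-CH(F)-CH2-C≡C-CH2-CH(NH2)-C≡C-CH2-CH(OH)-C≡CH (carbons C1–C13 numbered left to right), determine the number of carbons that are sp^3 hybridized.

7

C1: sp3 ✓
C2: sp3 ✓
C3: sp3 ✓
C4: sp
C5: sp
C6: sp3 ✓
C7: sp3 ✓
C8: sp
C9: sp
C10: sp3 ✓
C11: sp3 ✓
C12: sp
C13: sp
C1, C2, C3, C6, C7, C10, C11 → 7 sp3 carbons.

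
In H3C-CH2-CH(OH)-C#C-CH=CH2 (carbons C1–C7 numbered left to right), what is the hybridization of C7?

sp²

C7 has 3 σ bonds, plus one π bond: steric number 3 → sp2.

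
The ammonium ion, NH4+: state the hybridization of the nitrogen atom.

sp³

Four σ bonds, no lone pair → sp3, tetrahedral.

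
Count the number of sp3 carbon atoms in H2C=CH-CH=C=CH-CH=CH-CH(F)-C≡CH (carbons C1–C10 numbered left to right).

1

C1: sp2
C2: sp2
C3: sp2
C4: sp
C5: sp2
C6: sp2
C7: sp2
C8: sp3 ✓
C9: sp
C10: sp
C8 → 1 sp3 carbon.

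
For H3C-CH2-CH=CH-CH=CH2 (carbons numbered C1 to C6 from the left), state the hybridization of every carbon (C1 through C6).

C1 sp3, C2 sp3, C3 sp2, C4 sp2, C5 sp2, C6 sp2

C1 carries 4 σ bonds, giving a steric number of 4, so it is sp3.
C2: 4 σ bonds; 4 regions of electron density → sp3.
C3 carries 3 σ bonds, plus one π bond, giving a steric number of 3, so it is sp2.
C4 — 3 σ bonds, plus one π bond. Steric number 3, so sp2.
C5 carries 3 σ bonds, plus one π bond, giving a steric number of 3, so it is sp2.
C6: 3 σ bonds, plus one π bond — 3 electron domains, sp2.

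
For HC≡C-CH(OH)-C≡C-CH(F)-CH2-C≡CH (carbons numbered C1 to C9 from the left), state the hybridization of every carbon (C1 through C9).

C1 sp, C2 sp, C3 sp3, C4 sp, C5 sp, C6 sp3, C7 sp3, C8 sp, C9 sp

C1: 2 σ bonds, plus two π bonds; 2 regions of electron density → sp.
C2: 2 σ bonds, plus two π bonds — 2 electron domains, sp.
C3: 4 σ bonds; 4 regions of electron density → sp3.
C4 — 2 σ bonds, plus two π bonds. Steric number 2, so sp.
C5 is sp: 2 σ bonds, plus two π bonds, 2 electron-density regions.
C6 (4 σ bonds) has steric number 4: sp3.
C7 (4 σ bonds) has steric number 4: sp3.
C8 — 2 σ bonds, plus two π bonds. Steric number 2, so sp.
C9 carries 2 σ bonds, plus two π bonds, giving a steric number of 2, so it is sp.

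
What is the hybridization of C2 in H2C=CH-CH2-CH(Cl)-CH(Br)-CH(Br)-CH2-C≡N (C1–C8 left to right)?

sp2

C2 is sp2: 3 σ bonds, plus one π bond, 3 electron-density regions.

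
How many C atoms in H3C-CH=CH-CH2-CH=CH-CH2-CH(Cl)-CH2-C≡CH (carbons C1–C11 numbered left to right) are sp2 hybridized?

4

C1: sp3
C2: sp2 ✓
C3: sp2 ✓
C4: sp3
C5: sp2 ✓
C6: sp2 ✓
C7: sp3
C8: sp3
C9: sp3
C10: sp
C11: sp
C2, C3, C5, C6 → 4 sp2 carbons.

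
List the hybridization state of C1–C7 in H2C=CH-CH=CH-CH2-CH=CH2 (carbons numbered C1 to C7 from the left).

C1 sp2, C2 sp2, C3 sp2, C4 sp2, C5 sp3, C6 sp2, C7 sp2

C1 (3 σ bonds, plus one π bond) has steric number 3: sp2.
C2 is sp2: 3 σ bonds, plus one π bond, 3 electron-density regions.
C3 (3 σ bonds, plus one π bond) has steric number 3: sp2.
C4 carries 3 σ bonds, plus one π bond, giving a steric number of 3, so it is sp2.
C5: 4 σ bonds; 4 regions of electron density → sp3.
C6 is sp2: 3 σ bonds, plus one π bond, 3 electron-density regions.
C7: 3 σ bonds, plus one π bond; 3 regions of electron density → sp2.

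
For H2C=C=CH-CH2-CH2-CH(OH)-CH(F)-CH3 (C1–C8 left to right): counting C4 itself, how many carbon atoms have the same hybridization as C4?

5

C4 is sp3 (only σ bonds).
C1: sp2
C2: sp
C3: sp2
C4: sp3 ✓
C5: sp3 ✓
C6: sp3 ✓
C7: sp3 ✓
C8: sp3 ✓
5 carbons are sp3.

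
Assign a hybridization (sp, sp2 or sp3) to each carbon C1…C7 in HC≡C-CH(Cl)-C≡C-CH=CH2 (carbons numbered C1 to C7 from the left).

C1 has 2 σ bonds, plus two π bonds: steric number 2 → sp.
C2 (2 σ bonds, plus two π bonds) has steric number 2: sp.
C3 is sp3: 4 σ bonds, 4 electron-density regions.
C4 is sp: 2 σ bonds, plus two π bonds, 2 electron-density regions.
C5 carries 2 σ bonds, plus two π bonds, giving a steric number of 2, so it is sp.
C6 carries 3 σ bonds, plus one π bond, giving a steric number of 3, so it is sp2.
C7 has 3 σ bonds, plus one π bond: steric number 3 → sp2.

C1 sp, C2 sp, C3 sp3, C4 sp, C5 sp, C6 sp2, C7 sp2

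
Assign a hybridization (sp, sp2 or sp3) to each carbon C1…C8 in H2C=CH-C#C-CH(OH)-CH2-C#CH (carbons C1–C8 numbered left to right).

C1 — 3 σ bonds, plus one π bond. Steric number 3, so sp2.
C2: 3 σ bonds, plus one π bond — 3 electron domains, sp2.
C3: 2 σ bonds, plus two π bonds; 2 regions of electron density → sp.
C4 has 2 σ bonds, plus two π bonds: steric number 2 → sp.
C5: 4 σ bonds — 4 electron domains, sp3.
C6 (4 σ bonds) has steric number 4: sp3.
C7 (2 σ bonds, plus two π bonds) has steric number 2: sp.
C8 — 2 σ bonds, plus two π bonds. Steric number 2, so sp.

C1 sp2, C2 sp2, C3 sp, C4 sp, C5 sp3, C6 sp3, C7 sp, C8 sp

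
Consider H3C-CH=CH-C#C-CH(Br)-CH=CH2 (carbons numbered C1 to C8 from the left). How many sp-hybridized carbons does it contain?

C1: sp3
C2: sp2
C3: sp2
C4: sp ✓
C5: sp ✓
C6: sp3
C7: sp2
C8: sp2
C4, C5 → 2 sp carbons.

2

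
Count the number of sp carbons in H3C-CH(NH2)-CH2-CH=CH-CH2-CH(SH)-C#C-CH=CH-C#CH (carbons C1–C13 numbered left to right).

4

C1: sp3
C2: sp3
C3: sp3
C4: sp2
C5: sp2
C6: sp3
C7: sp3
C8: sp ✓
C9: sp ✓
C10: sp2
C11: sp2
C12: sp ✓
C13: sp ✓
C8, C9, C12, C13 → 4 sp carbons.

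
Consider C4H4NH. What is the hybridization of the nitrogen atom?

N has three σ bonds; its lone pair occupies the p orbital and is part of the aromatic π system, so N is sp2 (not the sp3 a naive steric count of 4 would give).

sp2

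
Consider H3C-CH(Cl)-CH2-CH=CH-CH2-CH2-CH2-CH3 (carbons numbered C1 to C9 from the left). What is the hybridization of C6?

C6 (4 σ bonds) has steric number 4: sp3.

sp3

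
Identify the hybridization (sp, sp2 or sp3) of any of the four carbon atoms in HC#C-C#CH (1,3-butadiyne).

sp

Every carbon is part of a C≡C triple bond: two σ regions → sp.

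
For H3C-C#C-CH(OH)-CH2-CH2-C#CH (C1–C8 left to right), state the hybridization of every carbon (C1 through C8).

C1 sp3, C2 sp, C3 sp, C4 sp3, C5 sp3, C6 sp3, C7 sp, C8 sp

C1 is sp3: 4 σ bonds, 4 electron-density regions.
C2 (2 σ bonds, plus two π bonds) has steric number 2: sp.
C3 (2 σ bonds, plus two π bonds) has steric number 2: sp.
C4 has 4 σ bonds: steric number 4 → sp3.
C5 — 4 σ bonds. Steric number 4, so sp3.
C6 has 4 σ bonds: steric number 4 → sp3.
C7 has 2 σ bonds, plus two π bonds: steric number 2 → sp.
C8: 2 σ bonds, plus two π bonds; 2 regions of electron density → sp.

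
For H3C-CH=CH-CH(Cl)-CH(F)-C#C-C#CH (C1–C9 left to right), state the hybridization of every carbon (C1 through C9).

C1: 4 σ bonds; 4 regions of electron density → sp3.
C2 is sp2: 3 σ bonds, plus one π bond, 3 electron-density regions.
C3 is sp2: 3 σ bonds, plus one π bond, 3 electron-density regions.
C4 is sp3: 4 σ bonds, 4 electron-density regions.
C5 has 4 σ bonds: steric number 4 → sp3.
C6 — 2 σ bonds, plus two π bonds. Steric number 2, so sp.
C7 is sp: 2 σ bonds, plus two π bonds, 2 electron-density regions.
C8 carries 2 σ bonds, plus two π bonds, giving a steric number of 2, so it is sp.
C9 has 2 σ bonds, plus two π bonds: steric number 2 → sp.

C1 sp3, C2 sp2, C3 sp2, C4 sp3, C5 sp3, C6 sp, C7 sp, C8 sp, C9 sp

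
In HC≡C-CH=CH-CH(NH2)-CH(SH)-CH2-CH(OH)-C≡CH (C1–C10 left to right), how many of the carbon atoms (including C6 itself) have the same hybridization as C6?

C6 is sp3 (only σ bonds).
C1: sp
C2: sp
C3: sp2
C4: sp2
C5: sp3 ✓
C6: sp3 ✓
C7: sp3 ✓
C8: sp3 ✓
C9: sp
C10: sp
4 carbons are sp3.

4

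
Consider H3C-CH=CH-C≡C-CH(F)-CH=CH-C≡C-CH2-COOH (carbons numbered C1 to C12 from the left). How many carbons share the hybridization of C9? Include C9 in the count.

4

C9 is sp (two π bonds).
C1: sp3
C2: sp2
C3: sp2
C4: sp ✓
C5: sp ✓
C6: sp3
C7: sp2
C8: sp2
C9: sp ✓
C10: sp ✓
C11: sp3
C12: sp2
4 carbons are sp.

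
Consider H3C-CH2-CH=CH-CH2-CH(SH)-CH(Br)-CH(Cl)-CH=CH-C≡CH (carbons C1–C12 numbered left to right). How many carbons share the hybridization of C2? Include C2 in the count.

C2 is sp3 (only σ bonds).
C1: sp3 ✓
C2: sp3 ✓
C3: sp2
C4: sp2
C5: sp3 ✓
C6: sp3 ✓
C7: sp3 ✓
C8: sp3 ✓
C9: sp2
C10: sp2
C11: sp
C12: sp
6 carbons are sp3.

6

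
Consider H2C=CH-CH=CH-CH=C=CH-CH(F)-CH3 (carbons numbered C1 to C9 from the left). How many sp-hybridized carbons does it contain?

1

C1: sp2
C2: sp2
C3: sp2
C4: sp2
C5: sp2
C6: sp ✓
C7: sp2
C8: sp3
C9: sp3
C6 → 1 sp carbon.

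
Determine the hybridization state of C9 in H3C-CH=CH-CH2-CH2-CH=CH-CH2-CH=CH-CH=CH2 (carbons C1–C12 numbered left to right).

C9 (3 σ bonds, plus one π bond) has steric number 3: sp2.

sp^2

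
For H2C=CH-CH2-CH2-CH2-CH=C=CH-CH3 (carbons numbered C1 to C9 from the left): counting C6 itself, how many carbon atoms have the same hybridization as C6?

C6 is sp2 (one π bond).
C1: sp2 ✓
C2: sp2 ✓
C3: sp3
C4: sp3
C5: sp3
C6: sp2 ✓
C7: sp
C8: sp2 ✓
C9: sp3
4 carbons are sp2.

4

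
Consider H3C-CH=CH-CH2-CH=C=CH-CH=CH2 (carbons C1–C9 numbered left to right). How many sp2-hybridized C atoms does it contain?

6

C1: sp3
C2: sp2 ✓
C3: sp2 ✓
C4: sp3
C5: sp2 ✓
C6: sp
C7: sp2 ✓
C8: sp2 ✓
C9: sp2 ✓
C2, C3, C5, C7, C8, C9 → 6 sp2 carbons.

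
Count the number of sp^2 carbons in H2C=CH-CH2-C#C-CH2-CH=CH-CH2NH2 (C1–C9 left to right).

4

C1: sp2 ✓
C2: sp2 ✓
C3: sp3
C4: sp
C5: sp
C6: sp3
C7: sp2 ✓
C8: sp2 ✓
C9: sp3
C1, C2, C7, C8 → 4 sp2 carbons.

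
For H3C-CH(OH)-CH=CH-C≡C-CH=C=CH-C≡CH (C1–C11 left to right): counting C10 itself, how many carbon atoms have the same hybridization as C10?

5

C10 is sp (two π bonds).
C1: sp3
C2: sp3
C3: sp2
C4: sp2
C5: sp ✓
C6: sp ✓
C7: sp2
C8: sp ✓
C9: sp2
C10: sp ✓
C11: sp ✓
5 carbons are sp.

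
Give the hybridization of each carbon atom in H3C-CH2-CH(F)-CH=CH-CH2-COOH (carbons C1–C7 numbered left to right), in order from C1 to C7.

C1 sp3, C2 sp3, C3 sp3, C4 sp2, C5 sp2, C6 sp3, C7 sp2

C1 — 4 σ bonds. Steric number 4, so sp3.
C2: 4 σ bonds — 4 electron domains, sp3.
C3 — 4 σ bonds. Steric number 4, so sp3.
C4 (3 σ bonds, plus one π bond) has steric number 3: sp2.
C5 is sp2: 3 σ bonds, plus one π bond, 3 electron-density regions.
C6 has 4 σ bonds: steric number 4 → sp3.
C7 — 3 σ bonds, plus one π bond. Steric number 3, so sp2.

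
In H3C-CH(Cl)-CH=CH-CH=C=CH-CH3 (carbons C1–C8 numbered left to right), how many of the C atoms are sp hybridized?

1

C1: sp3
C2: sp3
C3: sp2
C4: sp2
C5: sp2
C6: sp ✓
C7: sp2
C8: sp3
C6 → 1 sp carbon.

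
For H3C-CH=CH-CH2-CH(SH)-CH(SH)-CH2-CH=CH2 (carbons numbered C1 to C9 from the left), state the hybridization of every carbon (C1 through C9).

C1 carries 4 σ bonds, giving a steric number of 4, so it is sp3.
C2 carries 3 σ bonds, plus one π bond, giving a steric number of 3, so it is sp2.
C3 — 3 σ bonds, plus one π bond. Steric number 3, so sp2.
C4 carries 4 σ bonds, giving a steric number of 4, so it is sp3.
C5 carries 4 σ bonds, giving a steric number of 4, so it is sp3.
C6 carries 4 σ bonds, giving a steric number of 4, so it is sp3.
C7 — 4 σ bonds. Steric number 4, so sp3.
C8 has 3 σ bonds, plus one π bond: steric number 3 → sp2.
C9: 3 σ bonds, plus one π bond — 3 electron domains, sp2.

C1 sp3, C2 sp2, C3 sp2, C4 sp3, C5 sp3, C6 sp3, C7 sp3, C8 sp2, C9 sp2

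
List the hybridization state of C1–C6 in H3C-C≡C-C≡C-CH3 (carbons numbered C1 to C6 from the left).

C1 sp3, C2 sp, C3 sp, C4 sp, C5 sp, C6 sp3

C1 carries 4 σ bonds, giving a steric number of 4, so it is sp3.
C2 carries 2 σ bonds, plus two π bonds, giving a steric number of 2, so it is sp.
C3 has 2 σ bonds, plus two π bonds: steric number 2 → sp.
C4 is sp: 2 σ bonds, plus two π bonds, 2 electron-density regions.
C5 — 2 σ bonds, plus two π bonds. Steric number 2, so sp.
C6 is sp3: 4 σ bonds, 4 electron-density regions.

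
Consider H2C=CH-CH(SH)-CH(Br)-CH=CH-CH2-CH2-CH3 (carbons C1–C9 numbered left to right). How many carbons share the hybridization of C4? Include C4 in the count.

C4 is sp3 (only σ bonds).
C1: sp2
C2: sp2
C3: sp3 ✓
C4: sp3 ✓
C5: sp2
C6: sp2
C7: sp3 ✓
C8: sp3 ✓
C9: sp3 ✓
5 carbons are sp3.

5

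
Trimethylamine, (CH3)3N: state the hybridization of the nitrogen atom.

The nitrogen atom (3 σ bonds and 1 lone pair) has steric number 4: sp3.

sp3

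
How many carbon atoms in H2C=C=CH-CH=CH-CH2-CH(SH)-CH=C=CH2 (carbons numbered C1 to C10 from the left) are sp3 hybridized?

2

C1: sp2
C2: sp
C3: sp2
C4: sp2
C5: sp2
C6: sp3 ✓
C7: sp3 ✓
C8: sp2
C9: sp
C10: sp2
C6, C7 → 2 sp3 carbons.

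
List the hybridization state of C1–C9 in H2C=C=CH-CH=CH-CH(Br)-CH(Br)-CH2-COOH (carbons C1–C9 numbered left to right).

C1 sp2, C2 sp, C3 sp2, C4 sp2, C5 sp2, C6 sp3, C7 sp3, C8 sp3, C9 sp2

C1 has 3 σ bonds, plus one π bond: steric number 3 → sp2.
C2 is sp: 2 σ bonds, plus two π bonds, 2 electron-density regions.
C3 has 3 σ bonds, plus one π bond: steric number 3 → sp2.
C4 carries 3 σ bonds, plus one π bond, giving a steric number of 3, so it is sp2.
C5: 3 σ bonds, plus one π bond — 3 electron domains, sp2.
C6 is sp3: 4 σ bonds, 4 electron-density regions.
C7: 4 σ bonds; 4 regions of electron density → sp3.
C8: 4 σ bonds; 4 regions of electron density → sp3.
C9 (3 σ bonds, plus one π bond) has steric number 3: sp2.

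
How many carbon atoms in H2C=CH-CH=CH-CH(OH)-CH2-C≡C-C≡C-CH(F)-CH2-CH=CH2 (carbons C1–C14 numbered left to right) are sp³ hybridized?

C1: sp2
C2: sp2
C3: sp2
C4: sp2
C5: sp3 ✓
C6: sp3 ✓
C7: sp
C8: sp
C9: sp
C10: sp
C11: sp3 ✓
C12: sp3 ✓
C13: sp2
C14: sp2
C5, C6, C11, C12 → 4 sp3 carbons.

4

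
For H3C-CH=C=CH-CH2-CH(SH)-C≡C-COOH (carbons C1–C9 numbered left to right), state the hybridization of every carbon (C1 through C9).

C1 sp3, C2 sp2, C3 sp, C4 sp2, C5 sp3, C6 sp3, C7 sp, C8 sp, C9 sp2

C1 (4 σ bonds) has steric number 4: sp3.
C2 (3 σ bonds, plus one π bond) has steric number 3: sp2.
C3 carries 2 σ bonds, plus two π bonds, giving a steric number of 2, so it is sp.
C4 carries 3 σ bonds, plus one π bond, giving a steric number of 3, so it is sp2.
C5 has 4 σ bonds: steric number 4 → sp3.
C6: 4 σ bonds; 4 regions of electron density → sp3.
C7 carries 2 σ bonds, plus two π bonds, giving a steric number of 2, so it is sp.
C8: 2 σ bonds, plus two π bonds; 2 regions of electron density → sp.
C9 (3 σ bonds, plus one π bond) has steric number 3: sp2.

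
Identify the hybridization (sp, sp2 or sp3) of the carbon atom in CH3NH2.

The carbon atom is sp3: 4 σ bonds, 4 electron-density regions.

sp³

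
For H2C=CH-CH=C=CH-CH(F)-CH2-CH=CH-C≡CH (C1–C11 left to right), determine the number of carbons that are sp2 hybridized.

6

C1: sp2 ✓
C2: sp2 ✓
C3: sp2 ✓
C4: sp
C5: sp2 ✓
C6: sp3
C7: sp3
C8: sp2 ✓
C9: sp2 ✓
C10: sp
C11: sp
C1, C2, C3, C5, C8, C9 → 6 sp2 carbons.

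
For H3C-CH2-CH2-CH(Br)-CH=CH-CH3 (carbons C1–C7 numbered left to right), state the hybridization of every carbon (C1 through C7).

C1 sp3, C2 sp3, C3 sp3, C4 sp3, C5 sp2, C6 sp2, C7 sp3

C1 (4 σ bonds) has steric number 4: sp3.
C2: 4 σ bonds; 4 regions of electron density → sp3.
C3 carries 4 σ bonds, giving a steric number of 4, so it is sp3.
C4 is sp3: 4 σ bonds, 4 electron-density regions.
C5 — 3 σ bonds, plus one π bond. Steric number 3, so sp2.
C6 (3 σ bonds, plus one π bond) has steric number 3: sp2.
C7 (4 σ bonds) has steric number 4: sp3.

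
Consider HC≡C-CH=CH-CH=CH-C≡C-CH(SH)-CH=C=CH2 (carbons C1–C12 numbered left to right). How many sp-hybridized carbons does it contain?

C1: sp ✓
C2: sp ✓
C3: sp2
C4: sp2
C5: sp2
C6: sp2
C7: sp ✓
C8: sp ✓
C9: sp3
C10: sp2
C11: sp ✓
C12: sp2
C1, C2, C7, C8, C11 → 5 sp carbons.

5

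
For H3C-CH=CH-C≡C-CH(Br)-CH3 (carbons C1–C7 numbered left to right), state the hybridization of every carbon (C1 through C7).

C1 — 4 σ bonds. Steric number 4, so sp3.
C2 (3 σ bonds, plus one π bond) has steric number 3: sp2.
C3 has 3 σ bonds, plus one π bond: steric number 3 → sp2.
C4 carries 2 σ bonds, plus two π bonds, giving a steric number of 2, so it is sp.
C5: 2 σ bonds, plus two π bonds; 2 regions of electron density → sp.
C6 carries 4 σ bonds, giving a steric number of 4, so it is sp3.
C7 carries 4 σ bonds, giving a steric number of 4, so it is sp3.

C1 sp3, C2 sp2, C3 sp2, C4 sp, C5 sp, C6 sp3, C7 sp3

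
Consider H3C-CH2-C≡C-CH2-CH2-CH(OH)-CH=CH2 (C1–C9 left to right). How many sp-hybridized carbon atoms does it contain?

C1: sp3
C2: sp3
C3: sp ✓
C4: sp ✓
C5: sp3
C6: sp3
C7: sp3
C8: sp2
C9: sp2
C3, C4 → 2 sp carbons.

2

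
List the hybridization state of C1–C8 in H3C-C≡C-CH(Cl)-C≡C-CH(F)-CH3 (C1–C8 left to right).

C1: 4 σ bonds — 4 electron domains, sp3.
C2 (2 σ bonds, plus two π bonds) has steric number 2: sp.
C3 carries 2 σ bonds, plus two π bonds, giving a steric number of 2, so it is sp.
C4 carries 4 σ bonds, giving a steric number of 4, so it is sp3.
C5 is sp: 2 σ bonds, plus two π bonds, 2 electron-density regions.
C6: 2 σ bonds, plus two π bonds; 2 regions of electron density → sp.
C7 — 4 σ bonds. Steric number 4, so sp3.
C8 is sp3: 4 σ bonds, 4 electron-density regions.

C1 sp3, C2 sp, C3 sp, C4 sp3, C5 sp, C6 sp, C7 sp3, C8 sp3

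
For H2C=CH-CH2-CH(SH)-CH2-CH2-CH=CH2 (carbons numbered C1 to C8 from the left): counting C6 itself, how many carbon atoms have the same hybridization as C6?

4

C6 is sp3 (only σ bonds).
C1: sp2
C2: sp2
C3: sp3 ✓
C4: sp3 ✓
C5: sp3 ✓
C6: sp3 ✓
C7: sp2
C8: sp2
4 carbons are sp3.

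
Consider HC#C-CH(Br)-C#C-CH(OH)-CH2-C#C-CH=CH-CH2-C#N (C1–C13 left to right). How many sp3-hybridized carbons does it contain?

C1: sp
C2: sp
C3: sp3 ✓
C4: sp
C5: sp
C6: sp3 ✓
C7: sp3 ✓
C8: sp
C9: sp
C10: sp2
C11: sp2
C12: sp3 ✓
C13: sp
C3, C6, C7, C12 → 4 sp3 carbons.

4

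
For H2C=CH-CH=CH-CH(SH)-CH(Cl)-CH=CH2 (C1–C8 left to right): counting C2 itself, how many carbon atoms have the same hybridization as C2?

C2 is sp2 (one π bond).
C1: sp2 ✓
C2: sp2 ✓
C3: sp2 ✓
C4: sp2 ✓
C5: sp3
C6: sp3
C7: sp2 ✓
C8: sp2 ✓
6 carbons are sp2.

6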